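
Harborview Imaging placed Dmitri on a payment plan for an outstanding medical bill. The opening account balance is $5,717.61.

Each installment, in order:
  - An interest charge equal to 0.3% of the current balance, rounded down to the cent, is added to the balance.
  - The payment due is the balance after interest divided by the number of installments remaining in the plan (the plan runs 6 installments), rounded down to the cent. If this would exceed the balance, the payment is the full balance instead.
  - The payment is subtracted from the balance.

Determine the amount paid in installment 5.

# | Opening | Interest | Payment | End bal
1 | $5,717.61 | $17.15 | $955.79 | $4,778.97
2 | $4,778.97 | $14.33 | $958.66 | $3,834.64
3 | $3,834.64 | $11.50 | $961.53 | $2,884.61
4 | $2,884.61 | $8.65 | $964.42 | $1,928.84
5 | $1,928.84 | $5.78 | $967.31 | $967.31

$967.31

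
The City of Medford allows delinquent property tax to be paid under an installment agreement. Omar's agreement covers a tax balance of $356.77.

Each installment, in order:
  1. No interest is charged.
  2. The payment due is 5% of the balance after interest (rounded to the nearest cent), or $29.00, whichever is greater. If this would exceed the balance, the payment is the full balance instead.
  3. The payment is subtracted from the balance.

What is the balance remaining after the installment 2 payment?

Installment 1: opening $356.77; payment $29.00; balance $327.77
Installment 2: opening $327.77; payment $29.00; balance $298.77

$298.77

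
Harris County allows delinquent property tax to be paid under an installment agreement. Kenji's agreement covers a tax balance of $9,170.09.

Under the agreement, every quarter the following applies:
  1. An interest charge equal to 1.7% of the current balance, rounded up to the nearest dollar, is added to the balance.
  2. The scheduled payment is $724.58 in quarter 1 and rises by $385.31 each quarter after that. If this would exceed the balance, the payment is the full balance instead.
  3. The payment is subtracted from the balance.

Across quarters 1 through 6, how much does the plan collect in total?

$9,827.09

Quarter 1: opening $9,170.09; interest $156.00 → $9,326.09; payment $724.58; balance $8,601.51
Quarter 2: opening $8,601.51; interest $147.00 → $8,748.51; payment $1,109.89; balance $7,638.62
Quarter 3: opening $7,638.62; interest $130.00 → $7,768.62; payment $1,495.20; balance $6,273.42
Quarter 4: opening $6,273.42; interest $107.00 → $6,380.42; payment $1,880.51; balance $4,499.91
Quarter 5: opening $4,499.91; interest $77.00 → $4,576.91; payment $2,265.82; balance $2,311.09
Quarter 6: opening $2,311.09; interest $40.00 → $2,351.09; payment $2,351.09; balance $0.00
Total paid: $9,827.09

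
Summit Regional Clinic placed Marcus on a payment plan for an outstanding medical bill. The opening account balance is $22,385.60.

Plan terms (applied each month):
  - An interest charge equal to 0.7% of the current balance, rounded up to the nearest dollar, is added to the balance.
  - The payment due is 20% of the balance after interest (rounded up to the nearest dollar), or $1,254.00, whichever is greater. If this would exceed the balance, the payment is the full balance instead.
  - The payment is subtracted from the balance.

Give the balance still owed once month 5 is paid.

Month 1: $22,385.60 +$157.00 interest = $22,542.60; pay $4,509.00 → $18,033.60
Month 2: $18,033.60 +$127.00 interest = $18,160.60; pay $3,633.00 → $14,527.60
Month 3: $14,527.60 +$102.00 interest = $14,629.60; pay $2,926.00 → $11,703.60
Month 4: $11,703.60 +$82.00 interest = $11,785.60; pay $2,358.00 → $9,427.60
Month 5: $9,427.60 +$66.00 interest = $9,493.60; pay $1,899.00 → $7,594.60

$7,594.60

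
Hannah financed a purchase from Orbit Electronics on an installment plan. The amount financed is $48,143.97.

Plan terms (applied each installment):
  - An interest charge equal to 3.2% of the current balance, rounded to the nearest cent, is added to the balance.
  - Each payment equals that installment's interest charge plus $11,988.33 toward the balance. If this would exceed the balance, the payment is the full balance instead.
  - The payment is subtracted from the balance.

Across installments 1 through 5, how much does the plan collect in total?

Installment 1: $48,143.97 +$1,540.61 interest = $49,684.58; pay $13,528.94 → $36,155.64
Installment 2: $36,155.64 +$1,156.98 interest = $37,312.62; pay $13,145.31 → $24,167.31
Installment 3: $24,167.31 +$773.35 interest = $24,940.66; pay $12,761.68 → $12,178.98
Installment 4: $12,178.98 +$389.73 interest = $12,568.71; pay $12,378.06 → $190.65
Installment 5: $190.65 +$6.10 interest = $196.75; pay $196.75 → $0.00
Total paid: $52,010.74

$52,010.74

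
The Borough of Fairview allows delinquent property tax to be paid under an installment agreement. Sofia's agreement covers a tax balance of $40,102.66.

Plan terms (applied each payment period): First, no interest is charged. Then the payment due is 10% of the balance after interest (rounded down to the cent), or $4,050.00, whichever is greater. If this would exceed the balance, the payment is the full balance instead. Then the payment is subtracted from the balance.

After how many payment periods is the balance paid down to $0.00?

10

Payment period 1: opening $40,102.66; payment $4,050.00; balance $36,052.66
Payment period 2: opening $36,052.66; payment $4,050.00; balance $32,002.66
Payment period 3: opening $32,002.66; payment $4,050.00; balance $27,952.66
Payment period 4: opening $27,952.66; payment $4,050.00; balance $23,902.66
Payment period 5: opening $23,902.66; payment $4,050.00; balance $19,852.66
Payment period 6: opening $19,852.66; payment $4,050.00; balance $15,802.66
Payment period 7: opening $15,802.66; payment $4,050.00; balance $11,752.66
Payment period 8: opening $11,752.66; payment $4,050.00; balance $7,702.66
Payment period 9: opening $7,702.66; payment $4,050.00; balance $3,652.66
Payment period 10: opening $3,652.66; payment $3,652.66; balance $0.00
Balance reaches $0.00 in payment period 10.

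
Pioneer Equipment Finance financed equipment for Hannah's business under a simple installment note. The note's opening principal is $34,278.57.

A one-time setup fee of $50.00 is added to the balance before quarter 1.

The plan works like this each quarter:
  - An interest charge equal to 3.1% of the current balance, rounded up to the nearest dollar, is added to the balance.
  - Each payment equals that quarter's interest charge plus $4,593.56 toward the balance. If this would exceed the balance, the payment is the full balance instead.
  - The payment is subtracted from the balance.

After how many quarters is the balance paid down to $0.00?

# | Opening | Interest | Payment | End bal
1 | $34,328.57 | $1,065.00 | $5,658.56 | $29,735.01
2 | $29,735.01 | $922.00 | $5,515.56 | $25,141.45
3 | $25,141.45 | $780.00 | $5,373.56 | $20,547.89
4 | $20,547.89 | $637.00 | $5,230.56 | $15,954.33
5 | $15,954.33 | $495.00 | $5,088.56 | $11,360.77
6 | $11,360.77 | $353.00 | $4,946.56 | $6,767.21
7 | $6,767.21 | $210.00 | $4,803.56 | $2,173.65
8 | $2,173.65 | $68.00 | $2,241.65 | $0.00
Balance reaches $0.00 in quarter 8.

8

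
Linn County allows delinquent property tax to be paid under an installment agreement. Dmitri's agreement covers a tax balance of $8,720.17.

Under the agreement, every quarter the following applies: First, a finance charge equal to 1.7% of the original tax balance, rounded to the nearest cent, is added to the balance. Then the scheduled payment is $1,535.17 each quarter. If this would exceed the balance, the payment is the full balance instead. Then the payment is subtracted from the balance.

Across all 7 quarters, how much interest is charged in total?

Quarter 1: $8,720.17 +$148.24 interest = $8,868.41; pay $1,535.17 → $7,333.24
Quarter 2: $7,333.24 +$148.24 interest = $7,481.48; pay $1,535.17 → $5,946.31
Quarter 3: $5,946.31 +$148.24 interest = $6,094.55; pay $1,535.17 → $4,559.38
Quarter 4: $4,559.38 +$148.24 interest = $4,707.62; pay $1,535.17 → $3,172.45
Quarter 5: $3,172.45 +$148.24 interest = $3,320.69; pay $1,535.17 → $1,785.52
Quarter 6: $1,785.52 +$148.24 interest = $1,933.76; pay $1,535.17 → $398.59
Quarter 7: $398.59 +$148.24 interest = $546.83; pay $546.83 → $0.00
Total interest: $148.24 + $148.24 + $148.24 + $148.24 + $148.24 + $148.24 + $148.24 = $1,037.68

$1,037.68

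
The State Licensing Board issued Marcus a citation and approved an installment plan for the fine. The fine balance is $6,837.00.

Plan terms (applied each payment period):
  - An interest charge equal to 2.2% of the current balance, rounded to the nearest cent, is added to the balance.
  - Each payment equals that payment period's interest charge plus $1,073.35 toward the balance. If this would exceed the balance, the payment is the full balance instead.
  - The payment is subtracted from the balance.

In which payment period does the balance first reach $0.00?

Payment period 1: $6,837.00 +$150.41 interest = $6,987.41; pay $1,223.76 → $5,763.65
Payment period 2: $5,763.65 +$126.80 interest = $5,890.45; pay $1,200.15 → $4,690.30
Payment period 3: $4,690.30 +$103.19 interest = $4,793.49; pay $1,176.54 → $3,616.95
Payment period 4: $3,616.95 +$79.57 interest = $3,696.52; pay $1,152.92 → $2,543.60
Payment period 5: $2,543.60 +$55.96 interest = $2,599.56; pay $1,129.31 → $1,470.25
Payment period 6: $1,470.25 +$32.35 interest = $1,502.60; pay $1,105.70 → $396.90
Payment period 7: $396.90 +$8.73 interest = $405.63; pay $405.63 → $0.00
Balance reaches $0.00 in payment period 7.

7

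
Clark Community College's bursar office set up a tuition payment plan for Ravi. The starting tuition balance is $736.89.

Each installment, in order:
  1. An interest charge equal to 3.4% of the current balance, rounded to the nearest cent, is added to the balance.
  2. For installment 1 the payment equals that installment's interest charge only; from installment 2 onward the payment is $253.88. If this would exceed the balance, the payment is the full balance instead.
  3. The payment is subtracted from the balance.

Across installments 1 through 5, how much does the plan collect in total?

$814.40

# | Opening | Interest | Payment | End bal
1 | $736.89 | $25.05 | $25.05 | $736.89
2 | $736.89 | $25.05 | $253.88 | $508.06
3 | $508.06 | $17.27 | $253.88 | $271.45
4 | $271.45 | $9.23 | $253.88 | $26.80
5 | $26.80 | $0.91 | $27.71 | $0.00
Total paid: $814.40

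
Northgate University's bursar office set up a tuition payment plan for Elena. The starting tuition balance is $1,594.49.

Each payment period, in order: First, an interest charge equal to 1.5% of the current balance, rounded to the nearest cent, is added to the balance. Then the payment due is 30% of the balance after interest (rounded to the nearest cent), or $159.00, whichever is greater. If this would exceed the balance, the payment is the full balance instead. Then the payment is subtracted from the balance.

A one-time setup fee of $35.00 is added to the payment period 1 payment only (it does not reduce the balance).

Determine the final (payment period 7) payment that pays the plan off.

$99.69

# | Opening | Interest | Payment | Fee | End bal
1 | $1,594.49 | $23.92 | $485.52 | $35.00 | $1,132.89
2 | $1,132.89 | $16.99 | $344.96 | — | $804.92
3 | $804.92 | $12.07 | $245.10 | — | $571.89
4 | $571.89 | $8.58 | $174.14 | — | $406.33
5 | $406.33 | $6.09 | $159.00 | — | $253.42
6 | $253.42 | $3.80 | $159.00 | — | $98.22
7 | $98.22 | $1.47 | $99.69 | — | $0.00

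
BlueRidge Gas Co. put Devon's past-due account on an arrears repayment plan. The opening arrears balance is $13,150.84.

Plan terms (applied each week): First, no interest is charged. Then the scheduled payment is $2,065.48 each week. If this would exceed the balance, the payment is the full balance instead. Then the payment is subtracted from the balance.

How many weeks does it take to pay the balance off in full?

Week 1: $13,150.84 − $2,065.48 → $11,085.36
Week 2: $11,085.36 − $2,065.48 → $9,019.88
Week 3: $9,019.88 − $2,065.48 → $6,954.40
Week 4: $6,954.40 − $2,065.48 → $4,888.92
Week 5: $4,888.92 − $2,065.48 → $2,823.44
Week 6: $2,823.44 − $2,065.48 → $757.96
Week 7: $757.96 − $757.96 → $0.00
Balance reaches $0.00 in week 7.

7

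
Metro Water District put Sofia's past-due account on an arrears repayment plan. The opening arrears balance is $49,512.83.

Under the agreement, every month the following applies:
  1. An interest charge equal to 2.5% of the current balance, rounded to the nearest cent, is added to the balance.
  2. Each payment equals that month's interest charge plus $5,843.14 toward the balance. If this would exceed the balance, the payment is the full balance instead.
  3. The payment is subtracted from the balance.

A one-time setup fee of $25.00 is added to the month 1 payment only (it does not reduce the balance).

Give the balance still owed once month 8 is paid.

Month 1: opening $49,512.83; interest $1,237.82 → $50,750.65; payment $7,080.96 (+ $25.00 fee); balance $43,669.69
Month 2: opening $43,669.69; interest $1,091.74 → $44,761.43; payment $6,934.88; balance $37,826.55
Month 3: opening $37,826.55; interest $945.66 → $38,772.21; payment $6,788.80; balance $31,983.41
Month 4: opening $31,983.41; interest $799.59 → $32,783.00; payment $6,642.73; balance $26,140.27
Month 5: opening $26,140.27; interest $653.51 → $26,793.78; payment $6,496.65; balance $20,297.13
Month 6: opening $20,297.13; interest $507.43 → $20,804.56; payment $6,350.57; balance $14,453.99
Month 7: opening $14,453.99; interest $361.35 → $14,815.34; payment $6,204.49; balance $8,610.85
Month 8: opening $8,610.85; interest $215.27 → $8,826.12; payment $6,058.41; balance $2,767.71

$2,767.71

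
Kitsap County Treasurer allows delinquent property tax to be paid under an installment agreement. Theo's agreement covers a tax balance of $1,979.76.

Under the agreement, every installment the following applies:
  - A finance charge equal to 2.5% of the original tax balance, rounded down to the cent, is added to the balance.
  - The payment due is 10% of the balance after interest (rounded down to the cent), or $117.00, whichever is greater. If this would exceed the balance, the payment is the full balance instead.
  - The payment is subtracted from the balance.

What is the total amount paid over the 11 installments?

$1,620.76

# | Opening | Interest | Payment | End bal
1 | $1,979.76 | $49.49 | $202.92 | $1,826.33
2 | $1,826.33 | $49.49 | $187.58 | $1,688.24
3 | $1,688.24 | $49.49 | $173.77 | $1,563.96
4 | $1,563.96 | $49.49 | $161.34 | $1,452.11
5 | $1,452.11 | $49.49 | $150.16 | $1,351.44
6 | $1,351.44 | $49.49 | $140.09 | $1,260.84
7 | $1,260.84 | $49.49 | $131.03 | $1,179.30
8 | $1,179.30 | $49.49 | $122.87 | $1,105.92
9 | $1,105.92 | $49.49 | $117.00 | $1,038.41
10 | $1,038.41 | $49.49 | $117.00 | $970.90
11 | $970.90 | $49.49 | $117.00 | $903.39
Total paid: $1,620.76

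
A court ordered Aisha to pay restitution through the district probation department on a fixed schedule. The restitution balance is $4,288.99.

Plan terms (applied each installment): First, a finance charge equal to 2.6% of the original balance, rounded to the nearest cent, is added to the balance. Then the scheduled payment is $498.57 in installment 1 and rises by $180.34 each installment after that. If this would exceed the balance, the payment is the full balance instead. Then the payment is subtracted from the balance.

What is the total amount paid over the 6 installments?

Installment 1: opening $4,288.99; interest $111.51 → $4,400.50; payment $498.57; balance $3,901.93
Installment 2: opening $3,901.93; interest $111.51 → $4,013.44; payment $678.91; balance $3,334.53
Installment 3: opening $3,334.53; interest $111.51 → $3,446.04; payment $859.25; balance $2,586.79
Installment 4: opening $2,586.79; interest $111.51 → $2,698.30; payment $1,039.59; balance $1,658.71
Installment 5: opening $1,658.71; interest $111.51 → $1,770.22; payment $1,219.93; balance $550.29
Installment 6: opening $550.29; interest $111.51 → $661.80; payment $661.80; balance $0.00
Total paid: $4,958.05

$4,958.05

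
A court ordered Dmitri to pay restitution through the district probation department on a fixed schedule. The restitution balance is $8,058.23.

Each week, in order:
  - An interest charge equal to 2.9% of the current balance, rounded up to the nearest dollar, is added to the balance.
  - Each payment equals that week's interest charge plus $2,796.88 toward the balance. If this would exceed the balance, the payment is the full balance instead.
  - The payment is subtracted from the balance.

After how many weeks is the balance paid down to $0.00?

3

Week 1: opening $8,058.23; interest $234.00 → $8,292.23; payment $3,030.88; balance $5,261.35
Week 2: opening $5,261.35; interest $153.00 → $5,414.35; payment $2,949.88; balance $2,464.47
Week 3: opening $2,464.47; interest $72.00 → $2,536.47; payment $2,536.47; balance $0.00
Balance reaches $0.00 in week 3.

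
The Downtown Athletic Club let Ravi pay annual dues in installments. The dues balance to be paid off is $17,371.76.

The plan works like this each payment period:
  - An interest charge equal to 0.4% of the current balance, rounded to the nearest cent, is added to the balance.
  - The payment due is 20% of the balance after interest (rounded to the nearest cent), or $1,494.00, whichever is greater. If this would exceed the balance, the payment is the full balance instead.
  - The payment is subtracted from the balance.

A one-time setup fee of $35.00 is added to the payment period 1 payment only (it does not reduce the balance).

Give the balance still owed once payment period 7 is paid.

$2,817.17

Payment period 1: $17,371.76 +$69.49 interest = $17,441.25; pay $3,488.25 (+ $35.00 fee) → $13,953.00
Payment period 2: $13,953.00 +$55.81 interest = $14,008.81; pay $2,801.76 → $11,207.05
Payment period 3: $11,207.05 +$44.83 interest = $11,251.88; pay $2,250.38 → $9,001.50
Payment period 4: $9,001.50 +$36.01 interest = $9,037.51; pay $1,807.50 → $7,230.01
Payment period 5: $7,230.01 +$28.92 interest = $7,258.93; pay $1,494.00 → $5,764.93
Payment period 6: $5,764.93 +$23.06 interest = $5,787.99; pay $1,494.00 → $4,293.99
Payment period 7: $4,293.99 +$17.18 interest = $4,311.17; pay $1,494.00 → $2,817.17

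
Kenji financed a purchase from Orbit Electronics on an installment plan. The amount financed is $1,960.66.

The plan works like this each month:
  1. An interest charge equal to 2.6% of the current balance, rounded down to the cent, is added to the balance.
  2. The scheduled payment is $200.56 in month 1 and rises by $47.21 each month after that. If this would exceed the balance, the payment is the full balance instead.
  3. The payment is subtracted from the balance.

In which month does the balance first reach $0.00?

Month 1: $1,960.66 +$50.97 interest = $2,011.63; pay $200.56 → $1,811.07
Month 2: $1,811.07 +$47.08 interest = $1,858.15; pay $247.77 → $1,610.38
Month 3: $1,610.38 +$41.86 interest = $1,652.24; pay $294.98 → $1,357.26
Month 4: $1,357.26 +$35.28 interest = $1,392.54; pay $342.19 → $1,050.35
Month 5: $1,050.35 +$27.30 interest = $1,077.65; pay $389.40 → $688.25
Month 6: $688.25 +$17.89 interest = $706.14; pay $436.61 → $269.53
Month 7: $269.53 +$7.00 interest = $276.53; pay $276.53 → $0.00
Balance reaches $0.00 in month 7.

7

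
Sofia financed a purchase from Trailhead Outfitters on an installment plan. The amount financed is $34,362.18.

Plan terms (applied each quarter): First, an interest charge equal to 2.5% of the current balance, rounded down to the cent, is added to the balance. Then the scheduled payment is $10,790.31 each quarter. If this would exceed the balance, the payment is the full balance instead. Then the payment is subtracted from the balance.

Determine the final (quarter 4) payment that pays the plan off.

Quarter 1: $34,362.18 +$859.05 interest = $35,221.23; pay $10,790.31 → $24,430.92
Quarter 2: $24,430.92 +$610.77 interest = $25,041.69; pay $10,790.31 → $14,251.38
Quarter 3: $14,251.38 +$356.28 interest = $14,607.66; pay $10,790.31 → $3,817.35
Quarter 4: $3,817.35 +$95.43 interest = $3,912.78; pay $3,912.78 → $0.00

$3,912.78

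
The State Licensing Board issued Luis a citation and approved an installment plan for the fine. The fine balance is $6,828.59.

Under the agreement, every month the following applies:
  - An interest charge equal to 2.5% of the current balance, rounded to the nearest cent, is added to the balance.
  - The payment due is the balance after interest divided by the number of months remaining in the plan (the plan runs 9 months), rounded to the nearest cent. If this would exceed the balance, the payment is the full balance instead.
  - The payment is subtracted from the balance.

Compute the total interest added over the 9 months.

Month 1: $6,828.59 +$170.71 interest = $6,999.30; pay $777.70 → $6,221.60
Month 2: $6,221.60 +$155.54 interest = $6,377.14; pay $797.14 → $5,580.00
Month 3: $5,580.00 +$139.50 interest = $5,719.50; pay $817.07 → $4,902.43
Month 4: $4,902.43 +$122.56 interest = $5,024.99; pay $837.50 → $4,187.49
Month 5: $4,187.49 +$104.69 interest = $4,292.18; pay $858.44 → $3,433.74
Month 6: $3,433.74 +$85.84 interest = $3,519.58; pay $879.90 → $2,639.68
Month 7: $2,639.68 +$65.99 interest = $2,705.67; pay $901.89 → $1,803.78
Month 8: $1,803.78 +$45.09 interest = $1,848.87; pay $924.44 → $924.43
Month 9: $924.43 +$23.11 interest = $947.54; pay $947.54 → $0.00
Total interest: $170.71 + $155.54 + $139.50 + $122.56 + $104.69 + $85.84 + $65.99 + $45.09 + $23.11 = $913.03

$913.03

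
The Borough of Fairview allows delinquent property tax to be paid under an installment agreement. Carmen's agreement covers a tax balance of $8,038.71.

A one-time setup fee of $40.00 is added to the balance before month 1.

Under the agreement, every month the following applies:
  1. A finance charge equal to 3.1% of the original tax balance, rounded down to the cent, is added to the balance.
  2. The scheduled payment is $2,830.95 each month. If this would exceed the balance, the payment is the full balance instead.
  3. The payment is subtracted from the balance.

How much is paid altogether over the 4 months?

$9,075.51

Month 1: opening $8,078.71; interest $249.20 → $8,327.91; payment $2,830.95; balance $5,496.96
Month 2: opening $5,496.96; interest $249.20 → $5,746.16; payment $2,830.95; balance $2,915.21
Month 3: opening $2,915.21; interest $249.20 → $3,164.41; payment $2,830.95; balance $333.46
Month 4: opening $333.46; interest $249.20 → $582.66; payment $582.66; balance $0.00
Total paid: $9,075.51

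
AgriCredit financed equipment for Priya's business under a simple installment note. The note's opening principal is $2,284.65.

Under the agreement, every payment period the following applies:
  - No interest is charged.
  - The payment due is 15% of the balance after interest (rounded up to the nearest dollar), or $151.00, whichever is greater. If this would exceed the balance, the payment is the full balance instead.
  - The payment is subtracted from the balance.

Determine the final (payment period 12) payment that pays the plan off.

$104.65

# | Opening | Payment | End bal
1 | $2,284.65 | $343.00 | $1,941.65
2 | $1,941.65 | $292.00 | $1,649.65
3 | $1,649.65 | $248.00 | $1,401.65
4 | $1,401.65 | $211.00 | $1,190.65
5 | $1,190.65 | $179.00 | $1,011.65
6 | $1,011.65 | $152.00 | $859.65
7 | $859.65 | $151.00 | $708.65
8 | $708.65 | $151.00 | $557.65
9 | $557.65 | $151.00 | $406.65
10 | $406.65 | $151.00 | $255.65
11 | $255.65 | $151.00 | $104.65
12 | $104.65 | $104.65 | $0.00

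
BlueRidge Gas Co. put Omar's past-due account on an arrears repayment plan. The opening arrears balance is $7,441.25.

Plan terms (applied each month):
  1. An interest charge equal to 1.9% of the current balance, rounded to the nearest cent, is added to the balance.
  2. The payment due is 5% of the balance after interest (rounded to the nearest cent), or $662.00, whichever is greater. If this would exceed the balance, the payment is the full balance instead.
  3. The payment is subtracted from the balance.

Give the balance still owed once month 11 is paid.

$1,138.19

Month 1: opening $7,441.25; interest $141.38 → $7,582.63; payment $662.00; balance $6,920.63
Month 2: opening $6,920.63; interest $131.49 → $7,052.12; payment $662.00; balance $6,390.12
Month 3: opening $6,390.12; interest $121.41 → $6,511.53; payment $662.00; balance $5,849.53
Month 4: opening $5,849.53; interest $111.14 → $5,960.67; payment $662.00; balance $5,298.67
Month 5: opening $5,298.67; interest $100.67 → $5,399.34; payment $662.00; balance $4,737.34
Month 6: opening $4,737.34; interest $90.01 → $4,827.35; payment $662.00; balance $4,165.35
Month 7: opening $4,165.35; interest $79.14 → $4,244.49; payment $662.00; balance $3,582.49
Month 8: opening $3,582.49; interest $68.07 → $3,650.56; payment $662.00; balance $2,988.56
Month 9: opening $2,988.56; interest $56.78 → $3,045.34; payment $662.00; balance $2,383.34
Month 10: opening $2,383.34; interest $45.28 → $2,428.62; payment $662.00; balance $1,766.62
Month 11: opening $1,766.62; interest $33.57 → $1,800.19; payment $662.00; balance $1,138.19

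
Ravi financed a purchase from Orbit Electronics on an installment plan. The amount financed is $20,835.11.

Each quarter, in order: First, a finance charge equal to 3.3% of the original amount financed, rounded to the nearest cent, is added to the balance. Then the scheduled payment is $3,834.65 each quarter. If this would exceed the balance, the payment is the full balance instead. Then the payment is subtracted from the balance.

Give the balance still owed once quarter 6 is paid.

$1,952.57

Quarter 1: $20,835.11 +$687.56 interest = $21,522.67; pay $3,834.65 → $17,688.02
Quarter 2: $17,688.02 +$687.56 interest = $18,375.58; pay $3,834.65 → $14,540.93
Quarter 3: $14,540.93 +$687.56 interest = $15,228.49; pay $3,834.65 → $11,393.84
Quarter 4: $11,393.84 +$687.56 interest = $12,081.40; pay $3,834.65 → $8,246.75
Quarter 5: $8,246.75 +$687.56 interest = $8,934.31; pay $3,834.65 → $5,099.66
Quarter 6: $5,099.66 +$687.56 interest = $5,787.22; pay $3,834.65 → $1,952.57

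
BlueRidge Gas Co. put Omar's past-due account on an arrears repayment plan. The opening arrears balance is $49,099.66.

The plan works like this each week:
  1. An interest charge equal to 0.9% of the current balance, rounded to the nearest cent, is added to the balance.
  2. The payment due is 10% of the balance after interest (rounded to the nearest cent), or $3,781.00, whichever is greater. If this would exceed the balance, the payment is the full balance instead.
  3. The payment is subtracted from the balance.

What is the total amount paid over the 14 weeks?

$52,192.65

Week 1: opening $49,099.66; interest $441.90 → $49,541.56; payment $4,954.16; balance $44,587.40
Week 2: opening $44,587.40; interest $401.29 → $44,988.69; payment $4,498.87; balance $40,489.82
Week 3: opening $40,489.82; interest $364.41 → $40,854.23; payment $4,085.42; balance $36,768.81
Week 4: opening $36,768.81; interest $330.92 → $37,099.73; payment $3,781.00; balance $33,318.73
Week 5: opening $33,318.73; interest $299.87 → $33,618.60; payment $3,781.00; balance $29,837.60
Week 6: opening $29,837.60; interest $268.54 → $30,106.14; payment $3,781.00; balance $26,325.14
Week 7: opening $26,325.14; interest $236.93 → $26,562.07; payment $3,781.00; balance $22,781.07
Week 8: opening $22,781.07; interest $205.03 → $22,986.10; payment $3,781.00; balance $19,205.10
Week 9: opening $19,205.10; interest $172.85 → $19,377.95; payment $3,781.00; balance $15,596.95
Week 10: opening $15,596.95; interest $140.37 → $15,737.32; payment $3,781.00; balance $11,956.32
Week 11: opening $11,956.32; interest $107.61 → $12,063.93; payment $3,781.00; balance $8,282.93
Week 12: opening $8,282.93; interest $74.55 → $8,357.48; payment $3,781.00; balance $4,576.48
Week 13: opening $4,576.48; interest $41.19 → $4,617.67; payment $3,781.00; balance $836.67
Week 14: opening $836.67; interest $7.53 → $844.20; payment $844.20; balance $0.00
Total paid: $52,192.65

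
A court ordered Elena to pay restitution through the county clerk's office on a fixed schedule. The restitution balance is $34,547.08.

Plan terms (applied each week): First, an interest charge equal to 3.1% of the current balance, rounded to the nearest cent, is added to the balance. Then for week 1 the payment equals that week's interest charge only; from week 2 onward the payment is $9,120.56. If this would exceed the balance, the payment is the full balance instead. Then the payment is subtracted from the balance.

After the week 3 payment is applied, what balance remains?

$18,198.34

Week 1: opening $34,547.08; interest $1,070.96 → $35,618.04; payment $1,070.96; balance $34,547.08
Week 2: opening $34,547.08; interest $1,070.96 → $35,618.04; payment $9,120.56; balance $26,497.48
Week 3: opening $26,497.48; interest $821.42 → $27,318.90; payment $9,120.56; balance $18,198.34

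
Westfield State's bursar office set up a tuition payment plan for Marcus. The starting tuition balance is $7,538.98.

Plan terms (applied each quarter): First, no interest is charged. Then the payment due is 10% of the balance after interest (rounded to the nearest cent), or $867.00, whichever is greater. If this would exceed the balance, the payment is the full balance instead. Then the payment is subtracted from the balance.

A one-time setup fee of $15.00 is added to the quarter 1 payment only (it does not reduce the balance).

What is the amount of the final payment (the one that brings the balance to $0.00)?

$602.98

Quarter 1: opening $7,538.98; payment $867.00 (+ $15.00 fee); balance $6,671.98
Quarter 2: opening $6,671.98; payment $867.00; balance $5,804.98
Quarter 3: opening $5,804.98; payment $867.00; balance $4,937.98
Quarter 4: opening $4,937.98; payment $867.00; balance $4,070.98
Quarter 5: opening $4,070.98; payment $867.00; balance $3,203.98
Quarter 6: opening $3,203.98; payment $867.00; balance $2,336.98
Quarter 7: opening $2,336.98; payment $867.00; balance $1,469.98
Quarter 8: opening $1,469.98; payment $867.00; balance $602.98
Quarter 9: opening $602.98; payment $602.98; balance $0.00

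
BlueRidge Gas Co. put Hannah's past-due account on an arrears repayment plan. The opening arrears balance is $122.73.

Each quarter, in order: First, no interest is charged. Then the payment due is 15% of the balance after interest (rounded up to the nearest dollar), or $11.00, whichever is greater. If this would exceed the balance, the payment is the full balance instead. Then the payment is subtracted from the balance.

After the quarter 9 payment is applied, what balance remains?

$6.73

# | Opening | Payment | End bal
1 | $122.73 | $19.00 | $103.73
2 | $103.73 | $16.00 | $87.73
3 | $87.73 | $14.00 | $73.73
4 | $73.73 | $12.00 | $61.73
5 | $61.73 | $11.00 | $50.73
6 | $50.73 | $11.00 | $39.73
7 | $39.73 | $11.00 | $28.73
8 | $28.73 | $11.00 | $17.73
9 | $17.73 | $11.00 | $6.73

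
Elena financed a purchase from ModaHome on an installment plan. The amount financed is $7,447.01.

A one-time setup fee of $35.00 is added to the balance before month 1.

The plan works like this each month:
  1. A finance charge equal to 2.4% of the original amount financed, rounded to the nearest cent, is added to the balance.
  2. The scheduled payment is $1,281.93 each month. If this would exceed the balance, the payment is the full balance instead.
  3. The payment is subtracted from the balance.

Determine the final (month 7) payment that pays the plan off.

$1,041.54

Month 1: $7,482.01 +$178.73 interest = $7,660.74; pay $1,281.93 → $6,378.81
Month 2: $6,378.81 +$178.73 interest = $6,557.54; pay $1,281.93 → $5,275.61
Month 3: $5,275.61 +$178.73 interest = $5,454.34; pay $1,281.93 → $4,172.41
Month 4: $4,172.41 +$178.73 interest = $4,351.14; pay $1,281.93 → $3,069.21
Month 5: $3,069.21 +$178.73 interest = $3,247.94; pay $1,281.93 → $1,966.01
Month 6: $1,966.01 +$178.73 interest = $2,144.74; pay $1,281.93 → $862.81
Month 7: $862.81 +$178.73 interest = $1,041.54; pay $1,041.54 → $0.00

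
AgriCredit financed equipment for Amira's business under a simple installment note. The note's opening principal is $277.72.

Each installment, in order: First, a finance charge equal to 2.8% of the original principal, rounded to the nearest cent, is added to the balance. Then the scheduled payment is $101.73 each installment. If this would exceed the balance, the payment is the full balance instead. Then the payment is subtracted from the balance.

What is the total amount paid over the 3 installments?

# | Opening | Interest | Payment | End bal
1 | $277.72 | $7.78 | $101.73 | $183.77
2 | $183.77 | $7.78 | $101.73 | $89.82
3 | $89.82 | $7.78 | $97.60 | $0.00
Total paid: $301.06

$301.06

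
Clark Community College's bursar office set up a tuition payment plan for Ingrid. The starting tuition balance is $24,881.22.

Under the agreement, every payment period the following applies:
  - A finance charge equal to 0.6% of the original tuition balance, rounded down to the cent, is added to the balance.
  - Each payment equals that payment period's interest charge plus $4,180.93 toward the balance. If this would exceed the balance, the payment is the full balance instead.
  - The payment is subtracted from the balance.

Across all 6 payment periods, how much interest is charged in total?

$895.68

Payment period 1: $24,881.22 +$149.28 interest = $25,030.50; pay $4,330.21 → $20,700.29
Payment period 2: $20,700.29 +$149.28 interest = $20,849.57; pay $4,330.21 → $16,519.36
Payment period 3: $16,519.36 +$149.28 interest = $16,668.64; pay $4,330.21 → $12,338.43
Payment period 4: $12,338.43 +$149.28 interest = $12,487.71; pay $4,330.21 → $8,157.50
Payment period 5: $8,157.50 +$149.28 interest = $8,306.78; pay $4,330.21 → $3,976.57
Payment period 6: $3,976.57 +$149.28 interest = $4,125.85; pay $4,125.85 → $0.00
Total interest: $149.28 + $149.28 + $149.28 + $149.28 + $149.28 + $149.28 = $895.68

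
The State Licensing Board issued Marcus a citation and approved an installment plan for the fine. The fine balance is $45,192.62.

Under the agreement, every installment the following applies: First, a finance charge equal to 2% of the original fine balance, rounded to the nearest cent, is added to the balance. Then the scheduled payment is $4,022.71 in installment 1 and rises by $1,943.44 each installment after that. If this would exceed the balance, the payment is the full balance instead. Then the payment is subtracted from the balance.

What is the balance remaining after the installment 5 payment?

$10,163.92

Installment 1: opening $45,192.62; interest $903.85 → $46,096.47; payment $4,022.71; balance $42,073.76
Installment 2: opening $42,073.76; interest $903.85 → $42,977.61; payment $5,966.15; balance $37,011.46
Installment 3: opening $37,011.46; interest $903.85 → $37,915.31; payment $7,909.59; balance $30,005.72
Installment 4: opening $30,005.72; interest $903.85 → $30,909.57; payment $9,853.03; balance $21,056.54
Installment 5: opening $21,056.54; interest $903.85 → $21,960.39; payment $11,796.47; balance $10,163.92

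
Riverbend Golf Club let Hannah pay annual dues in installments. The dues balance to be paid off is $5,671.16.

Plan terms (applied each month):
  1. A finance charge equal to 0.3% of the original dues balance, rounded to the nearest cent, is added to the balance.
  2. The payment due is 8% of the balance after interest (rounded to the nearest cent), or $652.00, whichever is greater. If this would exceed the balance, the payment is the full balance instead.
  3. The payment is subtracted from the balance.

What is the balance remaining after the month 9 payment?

Month 1: opening $5,671.16; interest $17.01 → $5,688.17; payment $652.00; balance $5,036.17
Month 2: opening $5,036.17; interest $17.01 → $5,053.18; payment $652.00; balance $4,401.18
Month 3: opening $4,401.18; interest $17.01 → $4,418.19; payment $652.00; balance $3,766.19
Month 4: opening $3,766.19; interest $17.01 → $3,783.20; payment $652.00; balance $3,131.20
Month 5: opening $3,131.20; interest $17.01 → $3,148.21; payment $652.00; balance $2,496.21
Month 6: opening $2,496.21; interest $17.01 → $2,513.22; payment $652.00; balance $1,861.22
Month 7: opening $1,861.22; interest $17.01 → $1,878.23; payment $652.00; balance $1,226.23
Month 8: opening $1,226.23; interest $17.01 → $1,243.24; payment $652.00; balance $591.24
Month 9: opening $591.24; interest $17.01 → $608.25; payment $608.25; balance $0.00

$0.00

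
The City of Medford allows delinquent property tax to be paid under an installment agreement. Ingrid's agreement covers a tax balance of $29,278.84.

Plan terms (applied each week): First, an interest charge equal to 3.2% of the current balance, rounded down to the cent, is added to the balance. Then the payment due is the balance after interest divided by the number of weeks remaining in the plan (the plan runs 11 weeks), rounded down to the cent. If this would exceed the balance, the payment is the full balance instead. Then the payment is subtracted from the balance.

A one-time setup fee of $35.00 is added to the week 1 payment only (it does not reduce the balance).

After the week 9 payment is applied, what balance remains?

Week 1: $29,278.84 +$936.92 interest = $30,215.76; pay $2,746.88 (+ $35.00 fee) → $27,468.88
Week 2: $27,468.88 +$879.00 interest = $28,347.88; pay $2,834.78 → $25,513.10
Week 3: $25,513.10 +$816.41 interest = $26,329.51; pay $2,925.50 → $23,404.01
Week 4: $23,404.01 +$748.92 interest = $24,152.93; pay $3,019.11 → $21,133.82
Week 5: $21,133.82 +$676.28 interest = $21,810.10; pay $3,115.72 → $18,694.38
Week 6: $18,694.38 +$598.22 interest = $19,292.60; pay $3,215.43 → $16,077.17
Week 7: $16,077.17 +$514.46 interest = $16,591.63; pay $3,318.32 → $13,273.31
Week 8: $13,273.31 +$424.74 interest = $13,698.05; pay $3,424.51 → $10,273.54
Week 9: $10,273.54 +$328.75 interest = $10,602.29; pay $3,534.09 → $7,068.20

$7,068.20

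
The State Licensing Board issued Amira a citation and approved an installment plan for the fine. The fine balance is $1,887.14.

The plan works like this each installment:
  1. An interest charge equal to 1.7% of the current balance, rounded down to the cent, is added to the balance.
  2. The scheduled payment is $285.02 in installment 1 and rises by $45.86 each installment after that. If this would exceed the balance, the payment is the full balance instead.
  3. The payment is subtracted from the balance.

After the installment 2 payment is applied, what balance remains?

Installment 1: opening $1,887.14; interest $32.08 → $1,919.22; payment $285.02; balance $1,634.20
Installment 2: opening $1,634.20; interest $27.78 → $1,661.98; payment $330.88; balance $1,331.10

$1,331.10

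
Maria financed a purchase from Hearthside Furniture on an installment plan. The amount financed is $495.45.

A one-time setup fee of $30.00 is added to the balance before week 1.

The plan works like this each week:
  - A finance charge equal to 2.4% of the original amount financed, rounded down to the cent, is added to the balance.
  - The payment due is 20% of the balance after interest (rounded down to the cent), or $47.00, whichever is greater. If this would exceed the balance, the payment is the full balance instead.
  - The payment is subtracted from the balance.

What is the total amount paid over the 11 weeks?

Week 1: opening $525.45; interest $11.89 → $537.34; payment $107.46; balance $429.88
Week 2: opening $429.88; interest $11.89 → $441.77; payment $88.35; balance $353.42
Week 3: opening $353.42; interest $11.89 → $365.31; payment $73.06; balance $292.25
Week 4: opening $292.25; interest $11.89 → $304.14; payment $60.82; balance $243.32
Week 5: opening $243.32; interest $11.89 → $255.21; payment $51.04; balance $204.17
Week 6: opening $204.17; interest $11.89 → $216.06; payment $47.00; balance $169.06
Week 7: opening $169.06; interest $11.89 → $180.95; payment $47.00; balance $133.95
Week 8: opening $133.95; interest $11.89 → $145.84; payment $47.00; balance $98.84
Week 9: opening $98.84; interest $11.89 → $110.73; payment $47.00; balance $63.73
Week 10: opening $63.73; interest $11.89 → $75.62; payment $47.00; balance $28.62
Week 11: opening $28.62; interest $11.89 → $40.51; payment $40.51; balance $0.00
Total paid: $656.24

$656.24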